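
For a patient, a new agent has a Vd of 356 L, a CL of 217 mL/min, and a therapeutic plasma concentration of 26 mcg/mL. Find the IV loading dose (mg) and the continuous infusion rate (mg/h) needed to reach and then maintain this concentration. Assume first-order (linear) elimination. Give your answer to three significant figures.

LD = Vd · C_target = 356.0 × 26 = 9256 mg
Convert clearance: 217 mL/min × 60 min/h ÷ 1000 mL/L = 13.02 L/h
Maintenance: replace elimination → rate = CL × Css = 13.02 × 26 = 338.5 mg/h

(a) 9260 mg; (b) 339 mg/h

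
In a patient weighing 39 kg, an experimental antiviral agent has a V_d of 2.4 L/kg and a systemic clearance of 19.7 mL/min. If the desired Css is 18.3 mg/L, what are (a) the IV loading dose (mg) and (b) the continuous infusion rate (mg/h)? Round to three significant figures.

Total Vd = 2.4 × 39 = 93.60 L
Loading dose = Vd × C = 93.60 × 18.3 = 1713 mg
Convert clearance: 19.7 mL/min × 60 min/h ÷ 1000 mL/L = 1.182 L/h
Maintenance infusion rate = CL × Css = 1.182 × 18.3 = 21.63 mg/h

(a) 1710 mg; (b) 21.6 mg/h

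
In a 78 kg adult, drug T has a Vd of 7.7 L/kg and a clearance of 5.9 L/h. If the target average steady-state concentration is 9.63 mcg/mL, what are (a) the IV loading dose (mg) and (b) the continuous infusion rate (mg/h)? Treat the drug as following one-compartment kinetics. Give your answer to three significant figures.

(a) 5780 mg; (b) 56.8 mg/h

Total Vd = 7.7 × 78 = 600.6 L
Loading: fill Vd to C_target → 600.6 L × 9.63 mg/L = 5784 mg
Maintenance: replace elimination → rate = CL × Css = 5.900 × 9.63 = 56.82 mg/h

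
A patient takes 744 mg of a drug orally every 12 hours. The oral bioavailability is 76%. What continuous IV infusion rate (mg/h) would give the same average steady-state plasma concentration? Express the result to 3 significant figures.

Equivalent systemic input: infusion rate = F·D/τ.
Rate = 0.76 × 744 / 12 = 47.12 mg/h

47.1 mg/h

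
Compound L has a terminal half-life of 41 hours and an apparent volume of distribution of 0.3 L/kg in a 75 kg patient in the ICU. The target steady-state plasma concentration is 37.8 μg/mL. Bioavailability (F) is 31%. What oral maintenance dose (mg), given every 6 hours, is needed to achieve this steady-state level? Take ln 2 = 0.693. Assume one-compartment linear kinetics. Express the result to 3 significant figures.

Vd = 0.3 L/kg × 75 kg = 22.50 L
CL = 0.693 × Vd / t½ = 0.693 × 22.50 / 41 = 0.3803 L/h
D = CL × Css × τ / F = 0.3803 × 37.8 × 6 / 0.31 = 278.2 mg

278 mg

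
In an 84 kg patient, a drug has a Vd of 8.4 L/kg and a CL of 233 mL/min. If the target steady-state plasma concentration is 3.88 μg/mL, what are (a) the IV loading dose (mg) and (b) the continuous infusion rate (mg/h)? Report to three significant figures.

(a) 2740 mg; (b) 54.2 mg/h

Total Vd = 8.4 × 84 = 705.6 L
Loading dose = Vd × C = 705.6 × 3.88 = 2738 mg
Convert clearance: 233 mL/min × 60 min/h ÷ 1000 mL/L = 13.98 L/h
Maintenance infusion rate = CL × Css = 13.98 × 3.88 = 54.24 mg/h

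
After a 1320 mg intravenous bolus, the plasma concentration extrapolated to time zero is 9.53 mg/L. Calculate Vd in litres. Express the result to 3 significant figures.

139 L

Immediately after an IV bolus, C₀ = Dose / Vd, so Vd = Dose / C₀.
Vd = 1320 / 9.53 = 138.5 L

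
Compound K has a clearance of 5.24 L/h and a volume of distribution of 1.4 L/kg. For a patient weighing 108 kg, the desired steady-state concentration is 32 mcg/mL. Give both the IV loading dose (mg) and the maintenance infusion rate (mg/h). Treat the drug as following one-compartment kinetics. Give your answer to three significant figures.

(a) 4840 mg; (b) 168 mg/h

Total Vd = 1.4 × 108 = 151.2 L
LD = Vd · C_target = 151.2 × 32 = 4838 mg
Maintenance infusion rate = CL × Css = 5.240 × 32 = 167.7 mg/h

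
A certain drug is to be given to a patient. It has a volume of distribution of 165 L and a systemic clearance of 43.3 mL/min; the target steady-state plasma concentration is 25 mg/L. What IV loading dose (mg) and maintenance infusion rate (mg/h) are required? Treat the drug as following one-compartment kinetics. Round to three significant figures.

Loading dose = Vd × C = 165.0 × 25 = 4125 mg
CL = 43.3 mL/min = 43.3 × 0.06 = 2.598 L/h
Infusion rate = 2.598 L/h × 25 mg/L = 64.95 mg/h

(a) 4130 mg; (b) 65.0 mg/h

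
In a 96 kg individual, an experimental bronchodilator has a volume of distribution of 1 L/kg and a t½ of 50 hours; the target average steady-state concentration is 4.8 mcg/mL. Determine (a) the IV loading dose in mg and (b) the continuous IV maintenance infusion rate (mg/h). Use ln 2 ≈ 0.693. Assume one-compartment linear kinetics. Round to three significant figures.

(a) 461 mg; (b) 6.39 mg/h

Total Vd = 1 × 96 = 96.00 L
LD = Vd × C = 96.00 × 4.8 = 460.8 mg
CL = 0.693 × Vd / t½ = 0.693 × 96.00 / 50 = 1.331 L/h
Infusion rate = CL × Css = 1.331 × 4.8 = 6.389 mg/h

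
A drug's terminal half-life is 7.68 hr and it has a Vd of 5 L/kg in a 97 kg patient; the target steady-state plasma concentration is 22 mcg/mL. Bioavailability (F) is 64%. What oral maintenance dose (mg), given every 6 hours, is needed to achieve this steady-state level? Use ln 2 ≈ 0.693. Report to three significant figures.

9030 mg

Vd(total) = 97 kg × 5 L/kg = 485.0 L
CL = ln 2 · Vd / t½ = 0.693 × 485.0 / 7.68 = 43.76 L/h
D = CL × Css × τ / F = 43.76 × 22 × 6 / 0.64 = 9026 mg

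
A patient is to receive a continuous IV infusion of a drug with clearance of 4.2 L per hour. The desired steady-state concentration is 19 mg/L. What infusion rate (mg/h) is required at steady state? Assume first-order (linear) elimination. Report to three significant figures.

79.8 mg/h

R₀ = 4.200 × 19 = 79.80 mg/h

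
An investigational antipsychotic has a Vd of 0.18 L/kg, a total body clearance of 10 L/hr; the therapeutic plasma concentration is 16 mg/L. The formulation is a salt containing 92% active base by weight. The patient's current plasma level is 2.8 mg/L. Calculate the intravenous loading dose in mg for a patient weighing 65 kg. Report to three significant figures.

168 mg

Vd = 0.18 L/kg × 65 kg = 11.70 L
The loading dose fills Vd to the target concentration.
Concentration deficit ΔC = 16 − 2.8 = 13.20 mg/L
LD = Vd × ΔC / S = 11.70 × 13.20 / 0.92 = 167.9 mg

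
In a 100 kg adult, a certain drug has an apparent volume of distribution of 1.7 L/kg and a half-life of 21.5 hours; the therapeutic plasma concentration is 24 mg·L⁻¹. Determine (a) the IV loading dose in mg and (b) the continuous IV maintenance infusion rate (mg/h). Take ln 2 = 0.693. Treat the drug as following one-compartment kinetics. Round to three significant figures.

Total Vd = 1.7 × 100 = 170.0 L
LD = Vd × C = 170.0 × 24 = 4080 mg
CL = 0.693 × Vd / t½ = 0.693 × 170.0 / 21.5 = 5.480 L/h
Infusion rate = CL × Css = 5.480 × 24 = 131.5 mg/h

(a) 4080 mg; (b) 132 mg/h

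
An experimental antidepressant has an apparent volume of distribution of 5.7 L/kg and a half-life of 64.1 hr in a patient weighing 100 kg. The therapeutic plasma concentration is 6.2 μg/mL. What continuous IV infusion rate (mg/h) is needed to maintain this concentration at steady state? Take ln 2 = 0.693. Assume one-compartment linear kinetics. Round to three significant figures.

38.2 mg/h

Total Vd = 5.7 × 100 = 570.0 L
CL = ln 2 · Vd / t½ = 0.693 × 570.0 / 64.1 = 6.162 L/h
Infusion rate = CL × Css = 6.162 × 6.2 = 38.20 mg/h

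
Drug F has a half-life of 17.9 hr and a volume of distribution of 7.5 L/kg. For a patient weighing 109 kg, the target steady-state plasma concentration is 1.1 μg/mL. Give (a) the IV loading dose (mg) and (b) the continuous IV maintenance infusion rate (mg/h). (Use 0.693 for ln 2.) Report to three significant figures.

(a) 899 mg; (b) 34.8 mg/h

Total Vd = 7.5 × 109 = 817.5 L
LD = Vd × C = 817.5 × 1.1 = 899.3 mg
CL = 0.693 × Vd / t½ = 0.693 × 817.5 / 17.9 = 31.65 L/h
Infusion rate = CL × Css = 31.65 × 1.1 = 34.82 mg/h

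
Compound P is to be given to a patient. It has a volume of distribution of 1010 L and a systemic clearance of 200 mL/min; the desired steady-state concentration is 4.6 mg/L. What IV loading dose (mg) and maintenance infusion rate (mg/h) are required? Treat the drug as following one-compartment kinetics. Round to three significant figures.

(a) 4650 mg; (b) 55.2 mg/h

Loading dose = Vd × C = 1010 × 4.6 = 4646 mg
CL = 200 mL/min × 60/1000 = 12.00 L/h
Maintenance: replace elimination → rate = CL × Css = 12.00 × 4.6 = 55.20 mg/h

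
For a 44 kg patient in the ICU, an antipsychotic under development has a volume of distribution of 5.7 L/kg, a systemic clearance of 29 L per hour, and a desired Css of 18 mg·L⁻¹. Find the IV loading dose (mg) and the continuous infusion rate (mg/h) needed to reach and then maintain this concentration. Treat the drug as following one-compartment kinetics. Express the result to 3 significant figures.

(a) 4510 mg; (b) 522 mg/h

Total Vd = 5.7 × 44 = 250.8 L
Loading dose = Vd × C = 250.8 × 18 = 4514 mg
Maintenance infusion rate = CL × Css = 29.00 × 18 = 522.0 mg/h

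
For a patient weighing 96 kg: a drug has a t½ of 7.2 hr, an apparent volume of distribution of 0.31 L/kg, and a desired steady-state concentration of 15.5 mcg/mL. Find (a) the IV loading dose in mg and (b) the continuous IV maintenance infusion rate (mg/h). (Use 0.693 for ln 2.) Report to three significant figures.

(a) 461 mg; (b) 44.4 mg/h

Vd = 0.31 L/kg × 96 kg = 29.76 L
LD = Vd × C = 29.76 × 15.5 = 461.3 mg
CL = 0.693 × Vd / t½ = 0.693 × 29.76 / 7.2 = 2.864 L/h
Infusion rate = CL × Css = 2.864 × 15.5 = 44.39 mg/h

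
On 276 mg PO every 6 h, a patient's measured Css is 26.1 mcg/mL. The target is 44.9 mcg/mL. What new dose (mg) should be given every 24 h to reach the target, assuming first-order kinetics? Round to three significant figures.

For first-order elimination, Css ∝ F·D/(CL·τ); F and CL are unchanged, so Css ∝ D/τ.
D₂ = D₁ × (Css,target / Css,current) × (τ₂/τ₁) = 276 × (44.9/26.1) × (24/6) = 1899 mg

1900 mg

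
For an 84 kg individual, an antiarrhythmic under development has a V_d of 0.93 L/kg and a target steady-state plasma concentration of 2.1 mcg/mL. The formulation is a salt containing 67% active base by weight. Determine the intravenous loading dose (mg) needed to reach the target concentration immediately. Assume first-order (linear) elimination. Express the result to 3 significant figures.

Total Vd = 0.93 × 84 = 78.12 L
LD = Vd × C / S = 78.12 × 2.100 / 0.67 = 244.9 mg

245 mg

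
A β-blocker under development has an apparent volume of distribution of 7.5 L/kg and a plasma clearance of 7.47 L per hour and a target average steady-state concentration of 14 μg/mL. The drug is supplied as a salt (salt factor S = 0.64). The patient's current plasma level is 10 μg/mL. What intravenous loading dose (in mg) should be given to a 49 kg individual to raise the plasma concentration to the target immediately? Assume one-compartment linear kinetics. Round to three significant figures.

2300 mg

Total Vd = 7.5 × 49 = 367.5 L
Concentration deficit ΔC = 14 − 10 = 4.000 mg/L
LD = Vd × ΔC / S = 367.5 × 4.000 / 0.64 = 2297 mg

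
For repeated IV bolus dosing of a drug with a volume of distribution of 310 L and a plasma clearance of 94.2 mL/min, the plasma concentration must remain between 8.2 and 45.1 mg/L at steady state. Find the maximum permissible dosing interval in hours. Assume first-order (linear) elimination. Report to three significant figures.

CL = 94.2 mL/min = 94.2 × 0.06 = 5.652 L/h
k = CL / Vd = 5.652 / 310.0 = 0.01823 h⁻¹
Between IV bolus doses, concentration decays as C = C₀·e^(−kτ), so C_peak/C_trough = e^(kτ).
τ_max = ln(C_peak/C_trough) / k = ln(45.1/8.2) / 0.01823 = 1.705 / 0.01823 = 93.53 h

93.5 h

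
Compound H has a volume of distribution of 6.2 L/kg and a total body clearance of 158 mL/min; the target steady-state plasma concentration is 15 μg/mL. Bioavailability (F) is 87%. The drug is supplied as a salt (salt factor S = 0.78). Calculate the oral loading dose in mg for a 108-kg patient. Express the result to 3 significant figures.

Vd(total) = 108 kg × 6.2 L/kg = 669.6 L
LD = Vd × C / F / S = 669.6 × 15.00 / 0.87 / 0.78 = 14800 mg

14800 mg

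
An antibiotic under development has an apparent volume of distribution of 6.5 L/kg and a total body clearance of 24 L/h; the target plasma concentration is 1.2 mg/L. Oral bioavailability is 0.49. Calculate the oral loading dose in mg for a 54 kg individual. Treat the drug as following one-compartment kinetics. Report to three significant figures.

860 mg

Vd(total) = 54 kg × 6.5 L/kg = 351.0 L
LD is governed by Vd — clearance does not enter the loading-dose calculation.
LD = Vd × C / F = 351.0 × 1.200 / 0.49 = 859.6 mg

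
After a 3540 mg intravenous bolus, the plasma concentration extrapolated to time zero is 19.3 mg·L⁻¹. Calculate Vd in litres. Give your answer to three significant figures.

Immediately after an IV bolus, C₀ = Dose / Vd, so Vd = Dose / C₀.
Vd = 3540 / 19.3 = 183.4 L

183 L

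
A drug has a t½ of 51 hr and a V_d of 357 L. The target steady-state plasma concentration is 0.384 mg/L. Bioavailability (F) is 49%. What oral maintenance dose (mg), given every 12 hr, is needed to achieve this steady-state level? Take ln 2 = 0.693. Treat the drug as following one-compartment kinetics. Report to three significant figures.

CL = ln 2 · Vd / t½ = 0.693 × 357.0 / 51 = 4.851 L/h
D = CL × Css × τ / F = 4.851 × 0.384 × 12 / 0.49 = 45.62 mg

45.6 mg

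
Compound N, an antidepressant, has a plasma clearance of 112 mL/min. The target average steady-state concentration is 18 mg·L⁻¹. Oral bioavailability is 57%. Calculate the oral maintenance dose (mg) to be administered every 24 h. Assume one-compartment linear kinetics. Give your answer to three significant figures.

5090 mg

Convert clearance: 112 mL/min × 60 min/h ÷ 1000 mL/L = 6.720 L/h
At steady state, dose per interval replaces the amount cleared in that interval: F·D/τ = CL·Css.
D = CL × Css × τ / F = 6.720 × 18 × 24 / 0.57 = 5093 mg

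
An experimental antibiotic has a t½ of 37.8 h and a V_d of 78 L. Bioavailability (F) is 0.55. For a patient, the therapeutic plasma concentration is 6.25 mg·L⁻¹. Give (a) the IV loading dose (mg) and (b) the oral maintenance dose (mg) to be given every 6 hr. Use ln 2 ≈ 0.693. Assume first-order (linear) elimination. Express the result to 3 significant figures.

(a) 488 mg; (b) 97.5 mg

LD = Vd × C = 78.00 × 6.25 = 487.5 mg
CL = 0.693 × Vd / t½ = 0.693 × 78.00 / 37.8 = 1.430 L/h
D = CL × Css × τ / F = 1.430 × 6.25 × 6 / 0.55 = 97.50 mg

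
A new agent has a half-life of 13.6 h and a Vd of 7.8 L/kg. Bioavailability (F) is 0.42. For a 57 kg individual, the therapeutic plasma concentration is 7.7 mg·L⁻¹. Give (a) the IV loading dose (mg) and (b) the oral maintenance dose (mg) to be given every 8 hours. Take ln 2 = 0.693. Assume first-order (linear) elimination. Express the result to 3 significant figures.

Total Vd = 7.8 × 57 = 444.6 L
LD = Vd × C = 444.6 × 7.7 = 3423 mg
CL = 0.693 × Vd / t½ = 0.693 × 444.6 / 13.6 = 22.65 L/h
D = CL × Css × τ / F = 22.65 × 7.7 × 8 / 0.42 = 3322 mg

(a) 3420 mg; (b) 3320 mg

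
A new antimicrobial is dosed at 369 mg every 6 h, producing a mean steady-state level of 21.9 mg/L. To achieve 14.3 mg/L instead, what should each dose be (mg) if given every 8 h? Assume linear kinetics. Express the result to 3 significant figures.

321 mg

With linear kinetics, Css is proportional to dose rate (D/τ) at fixed clearance.
D₂ = D₁ × (Css,target / Css,current) × (τ₂/τ₁) = 369 × (14.3/21.9) × (8/6) = 321.3 mg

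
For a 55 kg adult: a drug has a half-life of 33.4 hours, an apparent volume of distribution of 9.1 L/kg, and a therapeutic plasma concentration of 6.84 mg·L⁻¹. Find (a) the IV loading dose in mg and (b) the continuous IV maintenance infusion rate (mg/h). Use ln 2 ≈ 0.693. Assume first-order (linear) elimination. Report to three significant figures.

Vd(total) = 55 kg × 9.1 L/kg = 500.5 L
LD = Vd × C = 500.5 × 6.84 = 3423 mg
CL = 0.693 × Vd / t½ = 0.693 × 500.5 / 33.4 = 10.38 L/h
Infusion rate = CL × Css = 10.38 × 6.84 = 71.00 mg/h

(a) 3420 mg; (b) 71.0 mg/h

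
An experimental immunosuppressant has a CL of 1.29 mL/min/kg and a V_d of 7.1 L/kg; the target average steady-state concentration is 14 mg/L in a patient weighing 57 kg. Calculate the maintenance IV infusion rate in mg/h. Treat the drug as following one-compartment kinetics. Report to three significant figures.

61.8 mg/h

CL = 1.29 mL/min/kg × 57 kg = 73.53 mL/min = 73.53 × 60/1000 = 4.412 L/h
Rate = CL × Css = 4.412 × 14 = 61.77 mg/h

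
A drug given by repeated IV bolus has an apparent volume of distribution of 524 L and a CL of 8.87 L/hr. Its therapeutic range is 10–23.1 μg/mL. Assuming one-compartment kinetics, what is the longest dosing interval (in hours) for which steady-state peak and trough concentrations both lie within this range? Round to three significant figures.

49.5 h

k = CL / Vd = 8.870 / 524.0 = 0.01693 h⁻¹
Between IV bolus doses, concentration decays as C = C₀·e^(−kτ), so C_peak/C_trough = e^(kτ).
τ_max = ln(C_peak/C_trough) / k = ln(23.1/10) / 0.01693 = 0.8372 / 0.01693 = 49.45 h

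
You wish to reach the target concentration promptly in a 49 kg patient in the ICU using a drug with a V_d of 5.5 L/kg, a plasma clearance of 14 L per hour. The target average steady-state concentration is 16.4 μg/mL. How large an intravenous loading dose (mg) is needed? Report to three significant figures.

4420 mg

Vd = 5.5 L/kg × 49 kg = 269.5 L
LD = Vd × C = 269.5 × 16.40 = 4420 mg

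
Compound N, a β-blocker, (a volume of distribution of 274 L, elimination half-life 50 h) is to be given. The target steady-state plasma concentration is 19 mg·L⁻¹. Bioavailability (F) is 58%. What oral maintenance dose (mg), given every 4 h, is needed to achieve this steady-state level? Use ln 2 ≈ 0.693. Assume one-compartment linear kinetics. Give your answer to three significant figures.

k = 0.693/50 = 0.01386 h⁻¹, so CL = k·Vd = 0.01386 × 274.0 = 3.798 L/h
D = CL × Css × τ / F = 3.798 × 19 × 4 / 0.58 = 497.7 mg

498 mg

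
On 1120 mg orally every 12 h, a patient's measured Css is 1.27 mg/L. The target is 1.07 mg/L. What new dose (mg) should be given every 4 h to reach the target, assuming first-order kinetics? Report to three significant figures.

For first-order elimination, Css ∝ F·D/(CL·τ); F and CL are unchanged, so Css ∝ D/τ.
D₂ = D₁ × (Css,target / Css,current) × (τ₂/τ₁) = 1120 × (1.07/1.27) × (4/12) = 314.5 mg

315 mg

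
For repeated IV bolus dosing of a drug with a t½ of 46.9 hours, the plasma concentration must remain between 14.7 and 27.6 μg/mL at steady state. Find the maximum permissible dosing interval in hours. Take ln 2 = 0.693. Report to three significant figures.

k = 0.693 / t½ = 0.693 / 46.9 = 0.01478 h⁻¹
Between IV bolus doses, concentration decays as C = C₀·e^(−kτ), so C_peak/C_trough = e^(kτ).
τ_max = ln(C_peak/C_trough) / k = ln(27.6/14.7) / 0.01478 = 0.6300 / 0.01478 = 42.63 h

42.6 h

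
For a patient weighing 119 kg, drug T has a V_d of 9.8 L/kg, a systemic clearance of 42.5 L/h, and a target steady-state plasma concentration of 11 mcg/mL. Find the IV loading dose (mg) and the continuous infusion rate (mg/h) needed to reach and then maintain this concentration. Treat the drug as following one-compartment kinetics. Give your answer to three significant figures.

(a) 12800 mg; (b) 468 mg/h

Vd(total) = 119 kg × 9.8 L/kg = 1166 L
Loading: fill Vd to C_target → 1166 L × 11 mg/L = 12830 mg
Maintenance: replace elimination → rate = CL × Css = 42.50 × 11 = 467.5 mg/h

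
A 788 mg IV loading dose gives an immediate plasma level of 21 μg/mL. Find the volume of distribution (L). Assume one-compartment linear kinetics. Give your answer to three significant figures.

37.5 L

Immediately after an IV bolus, C₀ = Dose / Vd, so Vd = Dose / C₀.
Vd = 788 / 21 = 37.52 L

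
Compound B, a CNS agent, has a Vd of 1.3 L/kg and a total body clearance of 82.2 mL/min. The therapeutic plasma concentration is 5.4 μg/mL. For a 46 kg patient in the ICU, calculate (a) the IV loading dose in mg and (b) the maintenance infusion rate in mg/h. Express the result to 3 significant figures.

(a) 323 mg; (b) 26.6 mg/h

Vd(total) = 46 kg × 1.3 L/kg = 59.80 L
LD = Vd · C_target = 59.80 × 5.4 = 322.9 mg
CL = 82.2 mL/min × 60/1000 = 4.932 L/h
Maintenance infusion rate = CL × Css = 4.932 × 5.4 = 26.63 mg/h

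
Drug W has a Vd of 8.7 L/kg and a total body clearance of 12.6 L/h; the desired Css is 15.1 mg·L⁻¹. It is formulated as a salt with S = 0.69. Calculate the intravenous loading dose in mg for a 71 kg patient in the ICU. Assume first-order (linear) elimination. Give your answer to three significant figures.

Vd = 8.7 L/kg × 71 kg = 617.7 L
Loading dose depends on Vd (not clearance): it fills the distribution volume.
LD = Vd × C / S = 617.7 × 15.10 / 0.69 = 13520 mg

13500 mg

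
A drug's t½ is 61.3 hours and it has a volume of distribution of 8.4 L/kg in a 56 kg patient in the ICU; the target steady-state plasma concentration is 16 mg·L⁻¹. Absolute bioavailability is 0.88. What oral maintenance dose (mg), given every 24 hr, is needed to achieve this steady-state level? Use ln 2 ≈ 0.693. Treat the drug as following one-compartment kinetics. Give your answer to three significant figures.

2320 mg

Total Vd = 8.4 × 56 = 470.4 L
CL = ln 2 · Vd / t½ = 0.693 × 470.4 / 61.3 = 5.318 L/h
D = CL × Css × τ / F = 5.318 × 16 × 24 / 0.88 = 2321 mg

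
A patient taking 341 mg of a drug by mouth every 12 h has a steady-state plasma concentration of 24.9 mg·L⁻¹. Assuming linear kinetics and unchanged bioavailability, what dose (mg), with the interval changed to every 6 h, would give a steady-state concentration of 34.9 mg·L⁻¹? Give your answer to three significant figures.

With linear kinetics, Css is proportional to dose rate (D/τ) at fixed clearance.
D₂ = D₁ × (Css,target / Css,current) × (τ₂/τ₁) = 341 × (34.9/24.9) × (6/12) = 239.0 mg

239 mg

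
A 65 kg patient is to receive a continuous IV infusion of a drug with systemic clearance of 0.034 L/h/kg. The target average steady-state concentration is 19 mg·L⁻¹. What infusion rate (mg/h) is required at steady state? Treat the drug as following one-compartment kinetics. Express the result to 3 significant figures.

42.0 mg/h

CL = 0.034 L/h/kg × 65 kg = 2.210 L/h
At steady state, infusion rate equals elimination rate: rate in = CL × Css.
Rate = CL × Css = 2.210 × 19 = 41.99 mg/h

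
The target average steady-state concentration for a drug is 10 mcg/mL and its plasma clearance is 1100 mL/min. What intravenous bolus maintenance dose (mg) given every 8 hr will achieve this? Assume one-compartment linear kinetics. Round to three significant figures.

5280 mg

CL = 1100 mL/min × 60/1000 = 66.00 L/h
D = CL × Css × τ = 66.00 × 10 × 8 = 5280 mg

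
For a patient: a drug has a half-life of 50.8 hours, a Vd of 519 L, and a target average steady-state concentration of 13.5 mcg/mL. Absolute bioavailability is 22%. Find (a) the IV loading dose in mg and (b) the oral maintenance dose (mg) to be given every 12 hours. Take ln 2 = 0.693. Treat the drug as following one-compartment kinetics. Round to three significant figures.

LD = Vd × C = 519.0 × 13.5 = 7007 mg
CL = 0.693 × Vd / t½ = 0.693 × 519.0 / 50.8 = 7.080 L/h
D = CL × Css × τ / F = 7.080 × 13.5 × 12 / 0.22 = 5213 mg

(a) 7010 mg; (b) 5210 mg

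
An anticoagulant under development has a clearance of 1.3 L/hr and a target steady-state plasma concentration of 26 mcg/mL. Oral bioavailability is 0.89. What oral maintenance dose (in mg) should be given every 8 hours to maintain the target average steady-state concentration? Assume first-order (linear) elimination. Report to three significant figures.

D = CL × Css × τ / F = 1.300 × 26 × 8 / 0.89 = 303.8 mg

304 mg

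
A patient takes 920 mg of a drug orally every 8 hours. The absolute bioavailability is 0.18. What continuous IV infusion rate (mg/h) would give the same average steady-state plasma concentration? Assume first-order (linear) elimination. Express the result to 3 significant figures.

Equivalent systemic input: infusion rate = F·D/τ.
Rate = 0.18 × 920 / 8 = 20.70 mg/h

20.7 mg/h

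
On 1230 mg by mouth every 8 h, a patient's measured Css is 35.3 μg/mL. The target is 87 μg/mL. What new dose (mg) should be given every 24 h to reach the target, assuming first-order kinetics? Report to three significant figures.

9090 mg

For first-order elimination, Css ∝ F·D/(CL·τ); F and CL are unchanged, so Css ∝ D/τ.
D₂ = D₁ × (Css,target / Css,current) × (τ₂/τ₁) = 1230 × (87/35.3) × (24/8) = 9094 mg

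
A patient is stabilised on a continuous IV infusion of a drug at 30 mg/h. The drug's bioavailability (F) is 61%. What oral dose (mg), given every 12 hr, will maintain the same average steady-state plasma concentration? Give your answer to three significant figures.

590 mg

To maintain the same Css, the systemic dosing rate must be unchanged: F·D/τ = infusion rate.
D = rate × τ / F = 30 × 12 / 0.61 = 590.2 mg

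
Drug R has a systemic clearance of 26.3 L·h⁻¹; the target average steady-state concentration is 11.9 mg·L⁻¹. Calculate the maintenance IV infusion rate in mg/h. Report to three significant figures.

313 mg/h

R₀ = 26.30 × 11.9 = 313.0 mg/h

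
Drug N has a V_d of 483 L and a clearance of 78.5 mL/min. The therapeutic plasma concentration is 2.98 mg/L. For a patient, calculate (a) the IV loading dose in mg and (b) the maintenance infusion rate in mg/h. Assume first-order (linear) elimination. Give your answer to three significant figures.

(a) 1440 mg; (b) 14.0 mg/h

Loading dose = Vd × C = 483.0 × 2.98 = 1439 mg
CL = 78.5 mL/min = 78.5 × 0.06 = 4.710 L/h
Maintenance infusion rate = CL × Css = 4.710 × 2.98 = 14.04 mg/h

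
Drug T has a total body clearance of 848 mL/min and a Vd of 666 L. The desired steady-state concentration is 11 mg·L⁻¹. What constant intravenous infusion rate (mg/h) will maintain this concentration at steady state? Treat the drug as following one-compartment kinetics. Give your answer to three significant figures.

560 mg/h

CL = 848 mL/min × 60/1000 = 50.88 L/h
Rate = CL × Css = 50.88 × 11 = 559.7 mg/h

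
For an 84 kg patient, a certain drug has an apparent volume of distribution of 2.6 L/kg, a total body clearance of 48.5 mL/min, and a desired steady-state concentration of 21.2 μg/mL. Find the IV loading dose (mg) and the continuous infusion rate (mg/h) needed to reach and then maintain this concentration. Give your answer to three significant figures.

(a) 4630 mg; (b) 61.7 mg/h

Total Vd = 2.6 × 84 = 218.4 L
Loading dose = Vd × C = 218.4 × 21.2 = 4630 mg
CL = 48.5 mL/min × 60/1000 = 2.910 L/h
Maintenance: replace elimination → rate = CL × Css = 2.910 × 21.2 = 61.69 mg/h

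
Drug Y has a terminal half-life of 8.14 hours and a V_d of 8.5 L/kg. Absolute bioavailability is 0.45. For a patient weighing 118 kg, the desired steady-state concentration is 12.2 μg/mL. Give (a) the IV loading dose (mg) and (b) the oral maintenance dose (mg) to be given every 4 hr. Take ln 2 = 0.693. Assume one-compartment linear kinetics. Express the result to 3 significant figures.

(a) 12200 mg; (b) 9260 mg

Total Vd = 8.5 × 118 = 1003 L
LD = Vd × C = 1003 × 12.2 = 12240 mg
CL = 0.693 × Vd / t½ = 0.693 × 1003 / 8.14 = 85.39 L/h
D = CL × Css × τ / F = 85.39 × 12.2 × 4 / 0.45 = 9260 mg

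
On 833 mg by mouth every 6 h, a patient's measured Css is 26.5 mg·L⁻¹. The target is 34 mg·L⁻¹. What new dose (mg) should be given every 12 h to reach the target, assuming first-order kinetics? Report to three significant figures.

2140 mg

With linear kinetics, Css is proportional to dose rate (D/τ) at fixed clearance.
D₂ = D₁ × (Css,target / Css,current) × (τ₂/τ₁) = 833 × (34/26.5) × (12/6) = 2138 mg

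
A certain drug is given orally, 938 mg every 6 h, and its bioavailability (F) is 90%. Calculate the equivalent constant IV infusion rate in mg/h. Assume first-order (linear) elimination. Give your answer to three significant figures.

Equivalent systemic input: infusion rate = F·D/τ.
Rate = 0.9 × 938 / 6 = 140.7 mg/h

141 mg/h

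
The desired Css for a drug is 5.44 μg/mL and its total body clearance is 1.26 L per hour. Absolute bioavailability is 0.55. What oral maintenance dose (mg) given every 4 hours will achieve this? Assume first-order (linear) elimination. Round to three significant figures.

49.9 mg

D = CL × Css × τ / F = 1.260 × 5.44 × 4 / 0.55 = 49.85 mg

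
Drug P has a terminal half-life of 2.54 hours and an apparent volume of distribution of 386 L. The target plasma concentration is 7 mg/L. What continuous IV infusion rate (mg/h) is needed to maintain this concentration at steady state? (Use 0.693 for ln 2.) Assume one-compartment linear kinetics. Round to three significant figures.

737 mg/h

CL = ln 2 · Vd / t½ = 0.693 × 386.0 / 2.54 = 105.3 L/h
Infusion rate = CL × Css = 105.3 × 7 = 737.1 mg/h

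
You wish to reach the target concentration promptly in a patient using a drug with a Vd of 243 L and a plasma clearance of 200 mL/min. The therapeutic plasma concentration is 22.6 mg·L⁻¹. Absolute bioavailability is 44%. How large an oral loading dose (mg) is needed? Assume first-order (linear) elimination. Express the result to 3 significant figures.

12500 mg

Loading dose depends on Vd (not clearance): it fills the distribution volume.
LD = Vd × C / F = 243.0 × 22.60 / 0.44 = 12480 mg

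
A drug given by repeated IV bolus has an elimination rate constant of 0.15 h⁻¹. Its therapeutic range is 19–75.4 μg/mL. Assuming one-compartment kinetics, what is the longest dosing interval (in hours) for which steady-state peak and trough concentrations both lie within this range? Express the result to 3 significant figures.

Between IV bolus doses, concentration decays as C = C₀·e^(−kτ), so C_peak/C_trough = e^(kτ).
τ_max = ln(C_peak/C_trough) / k = ln(75.4/19) / 0.1500 = 1.378 / 0.1500 = 9.187 h

9.19 h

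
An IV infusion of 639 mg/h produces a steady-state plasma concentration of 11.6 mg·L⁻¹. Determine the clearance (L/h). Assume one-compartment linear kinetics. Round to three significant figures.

At steady state, infusion rate = CL × Css, so CL = rate / Css.
CL = 639 / 11.6 = 55.09 L/h

55.1 L/h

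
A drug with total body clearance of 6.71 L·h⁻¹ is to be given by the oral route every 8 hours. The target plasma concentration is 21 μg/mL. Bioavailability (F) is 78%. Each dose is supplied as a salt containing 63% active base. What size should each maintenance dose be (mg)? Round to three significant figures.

2290 mg

At steady state, dose per interval replaces the amount cleared in that interval: F·S·D/τ = CL·Css.
D = CL × Css × τ / F / S = 6.710 × 21 × 8 / 0.78 / 0.63 = 2294 mg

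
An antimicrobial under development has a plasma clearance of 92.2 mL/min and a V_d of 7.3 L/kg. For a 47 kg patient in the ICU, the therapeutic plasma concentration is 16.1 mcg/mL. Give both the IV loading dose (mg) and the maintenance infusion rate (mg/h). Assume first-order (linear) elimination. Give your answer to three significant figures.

Total Vd = 7.3 × 47 = 343.1 L
Loading: fill Vd to C_target → 343.1 L × 16.1 mg/L = 5524 mg
CL = 92.2 mL/min × 60/1000 = 5.532 L/h
Infusion rate = 5.532 L/h × 16.1 mg/L = 89.07 mg/h

(a) 5520 mg; (b) 89.1 mg/h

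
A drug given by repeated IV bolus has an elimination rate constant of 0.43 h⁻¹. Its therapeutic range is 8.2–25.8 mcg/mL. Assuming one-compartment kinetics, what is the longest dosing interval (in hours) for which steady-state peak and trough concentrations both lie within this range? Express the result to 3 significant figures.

2.67 h

Between IV bolus doses, concentration decays as C = C₀·e^(−kτ), so C_peak/C_trough = e^(kτ).
τ_max = ln(C_peak/C_trough) / k = ln(25.8/8.2) / 0.4300 = 1.146 / 0.4300 = 2.665 h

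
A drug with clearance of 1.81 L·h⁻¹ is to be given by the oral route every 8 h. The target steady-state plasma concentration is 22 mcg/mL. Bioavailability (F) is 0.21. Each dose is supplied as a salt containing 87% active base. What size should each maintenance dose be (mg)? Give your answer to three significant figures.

1740 mg

At steady state, dose per interval replaces the amount cleared in that interval: F·S·D/τ = CL·Css.
D = CL × Css × τ / F / S = 1.810 × 22 × 8 / 0.21 / 0.87 = 1744 mg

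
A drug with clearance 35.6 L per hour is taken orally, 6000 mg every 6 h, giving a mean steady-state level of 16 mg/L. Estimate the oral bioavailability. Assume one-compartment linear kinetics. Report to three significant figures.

0.570

F·D/τ = CL·Css at steady state → F = CL·Css·τ / D.
F = 35.6 × 16 × 6 / 6000 = 0.570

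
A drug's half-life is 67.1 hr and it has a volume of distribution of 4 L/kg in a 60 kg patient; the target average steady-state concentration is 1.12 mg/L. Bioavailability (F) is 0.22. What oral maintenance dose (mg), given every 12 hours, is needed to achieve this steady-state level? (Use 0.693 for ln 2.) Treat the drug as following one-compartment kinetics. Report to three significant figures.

151 mg

Total Vd = 4 × 60 = 240.0 L
CL = 0.693 × Vd / t½ = 0.693 × 240.0 / 67.1 = 2.479 L/h
D = CL × Css × τ / F = 2.479 × 1.12 × 12 / 0.22 = 151.4 mg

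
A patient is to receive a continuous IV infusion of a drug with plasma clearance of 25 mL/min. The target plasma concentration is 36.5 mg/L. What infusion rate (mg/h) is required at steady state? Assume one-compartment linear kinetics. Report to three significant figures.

54.8 mg/h

Convert clearance: 25 mL/min × 60 min/h ÷ 1000 mL/L = 1.500 L/h
Infusion rate = CL · Css = 1.500 L/h × 36.5 mg/L = 54.75 mg/h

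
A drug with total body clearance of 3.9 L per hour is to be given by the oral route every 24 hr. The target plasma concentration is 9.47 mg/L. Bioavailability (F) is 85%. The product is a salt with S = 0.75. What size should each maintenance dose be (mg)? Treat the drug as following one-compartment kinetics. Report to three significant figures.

D = CL × Css × τ / F / S = 3.900 × 9.47 × 24 / 0.85 / 0.75 = 1390 mg

1390 mg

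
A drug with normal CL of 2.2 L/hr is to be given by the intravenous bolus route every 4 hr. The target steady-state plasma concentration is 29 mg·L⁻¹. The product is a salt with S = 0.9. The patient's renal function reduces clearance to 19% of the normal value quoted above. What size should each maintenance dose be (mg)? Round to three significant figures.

Patient clearance = 0.19 × 2.200 = 0.4180 L/h
At steady state, dose per interval replaces the amount cleared in that interval: S·D/τ = CL·Css.
D = CL × Css × τ / S = 0.4180 × 29 × 4 / 0.9 = 53.88 mg

53.9 mg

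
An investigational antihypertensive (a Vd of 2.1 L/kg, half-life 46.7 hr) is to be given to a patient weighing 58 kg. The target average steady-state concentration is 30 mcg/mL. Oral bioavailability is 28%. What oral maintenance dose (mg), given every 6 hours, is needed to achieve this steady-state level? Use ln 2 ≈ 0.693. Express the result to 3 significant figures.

Total Vd = 2.1 × 58 = 121.8 L
CL = ln 2 · Vd / t½ = 0.693 × 121.8 / 46.7 = 1.807 L/h
D = CL × Css × τ / F = 1.807 × 30 × 6 / 0.28 = 1162 mg

1160 mg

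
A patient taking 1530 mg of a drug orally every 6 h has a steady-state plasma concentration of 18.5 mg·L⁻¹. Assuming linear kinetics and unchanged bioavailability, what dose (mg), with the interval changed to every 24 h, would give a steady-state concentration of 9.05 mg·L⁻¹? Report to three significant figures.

For first-order elimination, Css ∝ F·D/(CL·τ); F and CL are unchanged, so Css ∝ D/τ.
D₂ = D₁ × (Css,target / Css,current) × (τ₂/τ₁) = 1530 × (9.05/18.5) × (24/6) = 2994 mg

2990 mg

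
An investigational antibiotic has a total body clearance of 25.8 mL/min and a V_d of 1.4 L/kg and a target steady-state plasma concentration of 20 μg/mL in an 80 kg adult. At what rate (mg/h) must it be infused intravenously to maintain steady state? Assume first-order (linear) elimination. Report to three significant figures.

31.0 mg/h

CL = 25.8 mL/min × 60/1000 = 1.548 L/h
Maintenance depends on clearance, not Vd — rate in must match rate out.
Infusion rate = CL · Css = 1.548 L/h × 20 mg/L = 30.96 mg/h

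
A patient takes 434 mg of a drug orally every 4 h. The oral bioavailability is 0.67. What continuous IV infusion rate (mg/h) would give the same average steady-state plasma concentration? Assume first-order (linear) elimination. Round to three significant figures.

Equivalent systemic input: infusion rate = F·D/τ.
Rate = 0.67 × 434 / 4 = 72.70 mg/h

72.7 mg/h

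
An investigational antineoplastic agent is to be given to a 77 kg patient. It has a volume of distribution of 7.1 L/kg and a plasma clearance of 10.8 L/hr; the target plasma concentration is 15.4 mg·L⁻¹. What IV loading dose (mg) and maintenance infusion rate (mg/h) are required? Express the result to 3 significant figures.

(a) 8420 mg; (b) 166 mg/h

Vd = 7.1 L/kg × 77 kg = 546.7 L
Loading dose = Vd × C = 546.7 × 15.4 = 8419 mg
Maintenance infusion rate = CL × Css = 10.80 × 15.4 = 166.3 mg/h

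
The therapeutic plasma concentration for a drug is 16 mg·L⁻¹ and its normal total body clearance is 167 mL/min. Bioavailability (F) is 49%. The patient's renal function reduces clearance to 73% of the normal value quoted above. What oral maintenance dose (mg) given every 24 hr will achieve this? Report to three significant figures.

CL = 167 mL/min = 167 × 0.06 = 10.02 L/h
Patient clearance = 0.73 × 10.02 = 7.315 L/h
D = CL × Css × τ / F = 7.315 × 16 × 24 / 0.49 = 5733 mg

5730 mg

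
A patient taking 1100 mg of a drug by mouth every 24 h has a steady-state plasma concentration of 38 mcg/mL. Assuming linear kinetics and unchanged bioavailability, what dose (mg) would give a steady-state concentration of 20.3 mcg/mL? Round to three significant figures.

588 mg

For first-order elimination, Css ∝ F·D/(CL·τ); F and CL are unchanged, so Css ∝ D/τ.
D₂ = D₁ × (Css,target / Css,current) = 1100 × 20.3/38 = 587.6 mg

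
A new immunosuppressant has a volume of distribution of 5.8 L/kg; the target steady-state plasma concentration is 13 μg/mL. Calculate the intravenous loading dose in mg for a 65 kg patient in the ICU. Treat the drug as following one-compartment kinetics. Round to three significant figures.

Vd(total) = 65 kg × 5.8 L/kg = 377.0 L
The loading dose fills Vd to the target concentration.
LD = Vd × C = 377.0 × 13.00 = 4901 mg

4900 mg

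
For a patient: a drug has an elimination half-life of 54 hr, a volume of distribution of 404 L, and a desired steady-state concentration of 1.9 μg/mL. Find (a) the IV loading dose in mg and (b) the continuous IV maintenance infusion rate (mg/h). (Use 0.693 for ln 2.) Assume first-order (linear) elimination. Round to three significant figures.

LD = Vd × C = 404.0 × 1.9 = 767.6 mg
CL = 0.693 × Vd / t½ = 0.693 × 404.0 / 54 = 5.185 L/h
Infusion rate = CL × Css = 5.185 × 1.9 = 9.852 mg/h

(a) 768 mg; (b) 9.85 mg/h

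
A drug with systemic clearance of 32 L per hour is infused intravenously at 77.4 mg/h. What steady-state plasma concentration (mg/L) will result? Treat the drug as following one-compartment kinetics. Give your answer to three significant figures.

2.42 mg/L

Css = rate / CL = 77.4 / 32.00 = 2.419 mg/L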